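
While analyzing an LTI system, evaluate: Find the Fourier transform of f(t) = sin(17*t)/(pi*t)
sin(W*t)/(pi*t) = (W/pi)*sinc(W*t/pi) is the impulse response of the ideal low-pass filter with cutoff W (here W = 17).
Its Fourier transform is a rectangular function:
F(omega) = 1 for |omega| < 17, 0 otherwise

Answer: rect(omega/34) [i.e., 1 for |omega| < 17, 0 otherwise]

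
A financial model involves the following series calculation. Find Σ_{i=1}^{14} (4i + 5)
=4·Σ i + 5·14=4·105 + 70=490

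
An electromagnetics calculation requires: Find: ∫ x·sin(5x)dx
By parts: u=x, dv=sin(5x) dx
du=dx, v=-cos(5x)/5
=-x·cos(5x)/5+sin(5x)/5²+C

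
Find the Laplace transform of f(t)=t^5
L{t^n}=n!/s^(n+1)
L{t^5}=5!/s^6=120/s^6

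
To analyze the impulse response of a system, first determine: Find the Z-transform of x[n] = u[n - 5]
Using the time-shift property: Z{u[n-5]}=z^(-5) * z/(z-1)
=z^(-4)/(z-1)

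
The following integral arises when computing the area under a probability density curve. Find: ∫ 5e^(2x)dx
Since d/dx[e^(2x)]=2e^(2x), we get 5/2 e^(2x) + C

Answer: (5/2)e^(2x) + C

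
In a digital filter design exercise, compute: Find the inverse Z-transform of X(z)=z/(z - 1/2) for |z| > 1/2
Standard pair: z/(z-a) <-> a^n*u[n] for causal signals
With a = 1/2: x[n] = (1/2)^n*u[n]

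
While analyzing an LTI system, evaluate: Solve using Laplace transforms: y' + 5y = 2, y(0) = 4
Take L of both sides: sY(s)-4+5Y(s)=2/s
Y(s)(s+5)=2/s+4
Y(s)=2/(s(s+5))+4/(s+5)
Partial fractions: 2/(s(s+5))=(2/5)/s - (2/5)/(s+5)
So Y(s)=(2/5)/s+(18/5)/(s+5)
Inverse transform (L^(-1){1/s}=1, L^(-1){1/(s+5)}=e^(-5t)):

Answer: y(t)=2/5+(18/5)·e^(-5t)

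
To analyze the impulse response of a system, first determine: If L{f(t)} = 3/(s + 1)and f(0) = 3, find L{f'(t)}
L{f'(t)} = s·F(s) - f(0) = 3s/(s + 1) - 3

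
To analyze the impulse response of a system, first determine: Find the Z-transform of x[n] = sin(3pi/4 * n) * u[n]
Z{sin(w0*n)*u[n]}=z*sin(w0)/(z^2-2z*cos(w0)+1)
With w0=3pi/4: X(z)=z*sin(3pi/4)/(z^2-2z*cos(3pi/4)+1)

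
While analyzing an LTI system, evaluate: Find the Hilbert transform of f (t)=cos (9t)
The Hilbert transform shifts each frequency component by -pi/2.
H{cos(wt)} = sin(wt)
With w = 9: H{cos(9t)} = sin(9t)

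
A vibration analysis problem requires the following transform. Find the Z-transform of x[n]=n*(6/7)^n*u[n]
Using the property Z{n * a^n * u[n]} = az/(z-a)^2
With a = 6/7: X(z) = (6/7)z/(z - 6/7)^2, |z| > 6/7

Answer: (6/7)z/(z - 6/7)^2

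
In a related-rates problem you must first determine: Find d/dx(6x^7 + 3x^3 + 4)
Power rule: d/dx(ax^n)=n·a·x^(n-1)
Term by term: 42·x^6 + 9·x^2

Answer: 42x^6 + 9x^2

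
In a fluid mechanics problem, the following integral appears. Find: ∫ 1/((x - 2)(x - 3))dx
Partial fractions: 1/((x-2)(x-3))=A/(x-2)+B/(x-3)
A=-1, B=1
∫ [-1· 1/(x-2)+1· 1/(x-3)] dx
=(1)[ln|x-3| - ln|x-2|]+C

Answer: ln|(x-3)/(x-2)|+C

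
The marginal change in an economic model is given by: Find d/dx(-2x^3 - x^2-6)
Power rule: d/dx(ax^n) = n·a·x^(n-1)
Term by term: -6·x^2-2·x

Answer: -6x^2-2x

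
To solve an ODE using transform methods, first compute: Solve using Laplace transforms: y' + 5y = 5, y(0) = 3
Take L of both sides: sY(s)-3+5Y(s)=5/s
Y(s)(s+5)=5/s+3
Y(s)=5/(s(s+5))+3/(s+5)
Partial fractions: 5/(s(s+5))=1/s - 1/(s+5)
So Y(s)=1/s+2/(s+5)
Inverse transform (L^(-1){1/s}=1, L^(-1){1/(s+5)}=e^(-5t)):

Answer: y(t)=1+2·e^(-5t)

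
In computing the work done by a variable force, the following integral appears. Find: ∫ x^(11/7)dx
Power rule: ∫ x^(11/7) dx = x^(18/7)/(18/7) + C

Answer: (7/18)·x^(18/7) + C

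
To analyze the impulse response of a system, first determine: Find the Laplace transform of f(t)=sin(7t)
L{sin(wt)}=w/(s²+w²)
L{sin(7t)}=7/(s²+49)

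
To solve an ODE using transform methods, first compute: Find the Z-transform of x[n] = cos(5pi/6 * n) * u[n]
Z{cos(w0 * n) * u[n]}=z(z - cos(w0))/(z^2 - 2z * cos(w0) + 1)
With w0=5pi/6: X(z)=z(z - cos(5pi/6))/(z^2 - 2z * cos(5pi/6) + 1)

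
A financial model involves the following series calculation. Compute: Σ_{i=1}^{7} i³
Using formula: Σ i^3 = [n(n + 1)/2]² = [7·8/2]² = 784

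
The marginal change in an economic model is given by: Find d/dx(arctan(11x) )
d/dx[arctan(u)] = u'/(1+u²), u = 11x, u' = 11

Answer: 11/(1+121x²)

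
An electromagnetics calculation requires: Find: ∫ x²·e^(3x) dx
Integration by parts twice:
First: u = x², dv = e^(3x) dx => x²e^(3x)/3 - (2/3)∫ xe^(3x) dx
Second (∫ xe^(3x) dx): xe^(3x)/3 - e^(3x)/9
Combining: e^(3x)(x²/3-2x/9+2/27)+C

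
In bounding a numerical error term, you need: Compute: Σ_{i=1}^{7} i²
Using formula: Σ i^2 = n(n + 1)(2n + 1)/6 = 7·8·15/6 = 140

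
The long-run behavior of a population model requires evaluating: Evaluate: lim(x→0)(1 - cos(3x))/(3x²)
Using 1-cos(u) ≈ u²/2 for small u:
(1-cos(3x)) ≈ (3x)²/2=9x²/2
So limit=9/(2·3)=3/2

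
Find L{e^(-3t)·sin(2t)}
First shifting: L{e^(at)f(t)}=F(s-a)
L{sin(2t)}=2/(s² + 4)
Shift: 2/((s + 3)² + 4)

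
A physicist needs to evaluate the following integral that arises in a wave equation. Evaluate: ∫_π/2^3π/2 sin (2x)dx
Antiderivative: -cos(2x)/2
Evaluate at bounds: [-cos(2·3π/2)/2] - [-cos(2·π/2)/2]
=(-(-1) + (-1))/2=0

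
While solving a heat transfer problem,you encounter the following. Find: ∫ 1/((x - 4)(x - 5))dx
Partial fractions: 1/((x-4)(x-5))=A/(x-4)+B/(x-5)
A=-1, B=1
∫ [-1· 1/(x-4)+1· 1/(x-5)] dx
=(1)[ln|x-5| - ln|x-4|]+C

Answer: ln|(x-5)/(x-4)|+C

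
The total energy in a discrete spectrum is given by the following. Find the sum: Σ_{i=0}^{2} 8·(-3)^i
Geometric series: S = a(1 - r^n)/(1 - r)
a = 8, r = -3, n = 3
S = 8(1+27)/4 = 56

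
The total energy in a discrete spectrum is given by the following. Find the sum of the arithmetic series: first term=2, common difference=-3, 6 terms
Last term: a_n=2+(6-1)·-3=-13
Sum=n(a_1+a_n)/2=6(2+(-13))/2=-33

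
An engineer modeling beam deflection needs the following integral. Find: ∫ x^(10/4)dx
Power rule: ∫ x^(5/2) dx = x^(7/2)/(7/2) + C

Answer: (2/7)·x^(7/2) + C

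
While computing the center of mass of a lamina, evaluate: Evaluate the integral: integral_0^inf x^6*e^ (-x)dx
This is a Gamma integral. Substitute u=1x:
integral_0^inf x^6 * e^(-x) dx=(1/1^7) integral_0^inf u^6 * e^(-u) du
=Gamma(7)/1^7=6!/1^7=720/1

Answer: 720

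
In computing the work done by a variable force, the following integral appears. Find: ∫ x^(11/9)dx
Power rule: ∫ x^(11/9) dx = x^(20/9)/(20/9)+C

Answer: (9/20)·x^(20/9)+C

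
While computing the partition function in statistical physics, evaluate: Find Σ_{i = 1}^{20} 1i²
= 1·n(n+1)(2n+1)/6 = 1·20·21·41/6 = 2870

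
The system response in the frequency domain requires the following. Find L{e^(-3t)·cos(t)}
First shifting: L{e^(at)f(t)} = F(s-a)
L{cos(t)} = s/(s² + 1)
Shift: (s + 3)/((s + 3)² + 1)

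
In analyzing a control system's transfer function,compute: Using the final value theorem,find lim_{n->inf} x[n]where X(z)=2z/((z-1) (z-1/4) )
Final value theorem: lim x[n]=lim_{z->1} (z-1) * X(z)
(z-1) * X(z)=2z/(z-1/4)
As z->1: 2/(1-1/4)=2/(3/4)=8/3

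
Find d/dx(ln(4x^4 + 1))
Chain rule: d/dx[ln(u)]=u'/u where u=4x^4 + 1
u'=16x^3

Answer: (16x^3)/(4x^4 + 1)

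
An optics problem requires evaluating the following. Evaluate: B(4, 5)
B(x,y) = Γ(x)Γ(y)/Γ(x + y) = (x-1)!(y-1)!/(x + y-1)!
B(4,5) = 3!·4!/8! = 1/280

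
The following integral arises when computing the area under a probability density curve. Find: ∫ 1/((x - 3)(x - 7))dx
Partial fractions: 1/((x-3)(x-7))=A/(x-3) + B/(x-7)
A=-1/4, B=1/4
∫ [-1/4· 1/(x-3) + 1/4· 1/(x-7)] dx
=(1/4)[ln|x-7| - ln|x-3|] + C

Answer: (1/4)·ln|(x-7)/(x-3)| + C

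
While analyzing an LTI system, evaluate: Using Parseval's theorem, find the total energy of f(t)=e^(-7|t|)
Parseval's theorem: E = integral |f(t)|^2 dt = (1/2pi) integral |F(omega)|^2 domega
E = integral_{-inf}^{inf} e^(-14|t|) dt = 2 * integral_0^inf e^(-14t) dt = 2/(2 * 7) = 1/7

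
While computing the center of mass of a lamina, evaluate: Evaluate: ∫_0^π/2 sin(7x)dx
Antiderivative: -cos(7x)/7
Evaluate at bounds: [-cos(7·π/2)/7] - [-cos(7·0)/7]
=(-(0)+(1))/7=1/7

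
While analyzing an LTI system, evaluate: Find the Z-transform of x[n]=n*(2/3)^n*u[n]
Using the property Z{n * a^n * u[n]}=az/(z-a)^2
With a=2/3: X(z)=(2/3)z/(z - 2/3)^2, |z| > 2/3

Answer: (2/3)z/(z - 2/3)^2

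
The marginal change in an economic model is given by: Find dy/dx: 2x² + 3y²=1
Differentiate: 4x+6y·(dy/dx) = 0
dy/dx = -4x/(6y) = -(2/3)·(x/y)

Answer: dy/dx = -(2/3)·(x/y)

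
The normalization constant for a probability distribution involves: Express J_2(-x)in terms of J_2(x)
For integer n: J_n(-x) = (-1)^n J_n(x)
With n = 2: J_2(-x) = (-1)^2 J_2(x) = J_2(x)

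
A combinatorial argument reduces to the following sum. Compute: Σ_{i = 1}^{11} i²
Using formula: Σ i^2 = n(n + 1)(2n + 1)/6 = 11·12·23/6 = 506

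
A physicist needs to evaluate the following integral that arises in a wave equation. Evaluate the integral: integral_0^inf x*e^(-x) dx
This is a Gamma integral. Substitute u = 1x:
integral_0^inf x * e^(-x) dx = (1/1^2) integral_0^inf u^1 * e^(-u) du
= Gamma(2)/1^2 = 1!/1^2 = 1/1

Answer: 1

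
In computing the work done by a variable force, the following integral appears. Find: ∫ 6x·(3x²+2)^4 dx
Let u=3x²+2, du=6x dx
∫ u^4 du=u^5/5+C

Answer: (3x²+2)^5/5+C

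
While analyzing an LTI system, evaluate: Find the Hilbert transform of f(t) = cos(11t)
The Hilbert transform shifts each frequency component by -pi/2.
H{cos(wt)}=sin(wt)
With w=11: H{cos(11t)}=sin(11t)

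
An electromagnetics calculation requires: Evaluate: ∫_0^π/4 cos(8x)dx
Antiderivative: sin(8x)/8
Evaluate at bounds: [sin(8·π/4)/8] - [sin(8·0)/8]
= ((0) - (0))/8 = 0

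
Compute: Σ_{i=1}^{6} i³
Using formula: Σ i^3=[n(n+1)/2]²=[6·7/2]²=441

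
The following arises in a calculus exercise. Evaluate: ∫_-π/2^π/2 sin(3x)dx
Antiderivative: -cos(3x)/3
Evaluate at bounds: [-cos(3·π/2)/3] - [-cos(3·-π/2)/3]
= (-(0)+(0))/3 = 0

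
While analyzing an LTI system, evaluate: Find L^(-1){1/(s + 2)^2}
L^(-1){1/(s-a)^n} = t^(n-1)·e^(at)/(n-1)!
Here a = -2, n = 2: t^1·e^(-2t)/1

Answer: t·e^(-2t)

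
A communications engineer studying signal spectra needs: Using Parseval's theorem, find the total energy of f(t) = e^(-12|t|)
Parseval's theorem: E = integral |f(t)|^2 dt = (1/2pi) integral |F(omega)|^2 domega
E = integral_{-inf}^{inf} e^(-24|t|) dt = 2 * integral_0^inf e^(-24t) dt = 2/(2 * 12) = 1/12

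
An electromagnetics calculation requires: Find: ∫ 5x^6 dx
Using power rule: ∫ 5x^6 dx=5/7 x^7+C=(5/7)x^7+C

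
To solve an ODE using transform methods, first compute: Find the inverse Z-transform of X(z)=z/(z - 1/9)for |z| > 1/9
Standard pair: z/(z-a) <-> a^n*u[n] for causal signals
With a = 1/9: x[n] = (1/9)^n*u[n]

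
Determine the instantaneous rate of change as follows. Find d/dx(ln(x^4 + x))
Chain rule: d/dx[ln(u)]=u'/u where u=x^4 + x
u'=4x^3 + 1

Answer: (4x^3 + 1)/(x^4 + x)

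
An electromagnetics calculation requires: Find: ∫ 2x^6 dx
Using power rule: ∫ 2x^6 dx = 2/7 x^7 + C = (2/7)x^7 + C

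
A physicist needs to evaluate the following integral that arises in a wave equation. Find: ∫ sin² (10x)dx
Using identity sin²(u)=(1 - cos(2u))/2:
∫ (1 - cos(20x))/2 dx=x/2 - sin(20x)/40 + C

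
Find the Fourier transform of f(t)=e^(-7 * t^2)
The Fourier transform of a Gaussian e^(-a*t^2) is sqrt(pi/a)*e^(-omega^2/(4a)).
With a=7: F(omega)=sqrt(pi/7)*e^(-omega^2/28)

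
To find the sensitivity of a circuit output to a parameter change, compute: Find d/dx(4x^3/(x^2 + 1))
Quotient rule: (f/g)'=(f'g - fg')/g²
f=4x^3, f'=12x^2
g=x^2 + 1, g'=2x

Answer: (12x^2·(x^2 + 1) - 8x^4)/(x^2 + 1)²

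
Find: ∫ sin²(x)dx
Using identity sin²(u) = (1 - cos(2u))/2:
∫ (1 - cos(2x))/2 dx = x/2 - sin(2x)/4+C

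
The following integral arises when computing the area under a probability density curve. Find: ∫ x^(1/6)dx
Power rule: ∫ x^(1/6) dx=x^(7/6)/(7/6)+C

Answer: (6/7)·x^(7/6)+C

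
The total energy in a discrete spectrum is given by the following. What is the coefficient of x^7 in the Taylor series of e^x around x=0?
Taylor series of e^x=Σ x^n/n!
Coefficient of x^7=1/7!=1/5040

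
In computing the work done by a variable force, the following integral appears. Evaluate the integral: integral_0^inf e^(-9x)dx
integral_0^inf e^(-9x) dx = [-1/9 * e^(-9x)]_0^inf
= 0 - (-1/9) = 1/9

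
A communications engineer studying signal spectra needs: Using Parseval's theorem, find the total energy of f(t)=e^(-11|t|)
Parseval's theorem: E = integral |f(t)|^2 dt = (1/2pi) integral |F(omega)|^2 domega
E = integral_{-inf}^{inf} e^(-22|t|) dt = 2*integral_0^inf e^(-22t) dt = 2/(2*11) = 1/11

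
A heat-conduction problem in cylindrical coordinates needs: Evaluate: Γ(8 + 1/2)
Γ(n+1/2) = (2n)!√π/(4^n·n!)
= 20922789888000√π/(65536·40320) = (2027025/256)·√π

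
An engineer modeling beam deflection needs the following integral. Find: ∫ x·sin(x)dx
By parts: u = x, dv = sin(x) dx
du = dx, v = -cos(x)
= -x·cos(x)+sin(x)+C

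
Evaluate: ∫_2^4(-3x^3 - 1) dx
Step 1: Find antiderivative F(x)=(-3/4)x^4 - x
Step 2: F(4) - F(2)=-196 - (-14)=-182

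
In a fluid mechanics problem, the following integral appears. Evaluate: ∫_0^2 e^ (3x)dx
Antiderivative: (1/3)e^(3x)
Evaluate: (1/3)(e^6 - 1)

Answer: (e^6 - 1)/3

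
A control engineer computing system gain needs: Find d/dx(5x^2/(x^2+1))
Quotient rule: (f/g)'=(f'g - fg')/g²
f=5x^2, f'=10x
g=x^2 + 1, g'=2x

Answer: (10x·(x^2 + 1) - 10x^3)/(x^2 + 1)²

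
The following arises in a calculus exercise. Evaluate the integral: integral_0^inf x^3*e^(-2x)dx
This is a Gamma integral. Substitute u=2x (du=2 dx):
integral_0^inf x^3 * e^(-2x) dx=(1/2^4) integral_0^inf u^3 * e^(-u) du
=Gamma(4)/2^4=3!/2^4=6/16

Answer: 3/8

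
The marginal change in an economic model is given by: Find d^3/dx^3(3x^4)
Apply power rule 3 times:
d^1: 12x^3
d^2: 36x^2
d^3: 72x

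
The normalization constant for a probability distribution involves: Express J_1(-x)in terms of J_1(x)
For integer n: J_n(-x)=(-1)^n J_n(x)
With n=1: J_1(-x)=(-1)^1 J_1(x)=-J_1(x)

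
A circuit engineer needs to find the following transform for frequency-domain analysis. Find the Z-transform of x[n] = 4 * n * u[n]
Z{n*u[n]}=z/(z-1)^2
By linearity: Z{4*n*u[n]}=4z/(z-1)^2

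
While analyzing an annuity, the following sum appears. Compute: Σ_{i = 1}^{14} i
Using formula: Σ i^1=n(n + 1)/2=14·15/2=105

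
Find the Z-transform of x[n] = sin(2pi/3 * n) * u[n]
Z{sin(w0*n)*u[n]} = z*sin(w0)/(z^2-2z*cos(w0)+1)
With w0 = 2pi/3: X(z) = z*sin(2pi/3)/(z^2-2z*cos(2pi/3)+1)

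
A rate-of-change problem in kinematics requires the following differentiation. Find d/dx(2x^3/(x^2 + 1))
Quotient rule: (f/g)' = (f'g - fg')/g²
f = 2x^3, f' = 6x^2
g = x^2 + 1, g' = 2x

Answer: (6x^2·(x^2 + 1) - 4x^4)/(x^2 + 1)²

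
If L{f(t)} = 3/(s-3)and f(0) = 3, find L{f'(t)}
L{f'(t)}=s·F(s) - f(0)=3s/(s-3) - 3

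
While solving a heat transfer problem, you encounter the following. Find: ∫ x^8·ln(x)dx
By parts: u=ln(x), dv=x^8 dx
du=1/x dx, v=x^9/9
=x^9·ln(x)/9 - ∫ x^8/9 dx
=x^9·ln(x)/9 - x^9/81+C

Answer: x^9(ln(x)/9-1/81)+C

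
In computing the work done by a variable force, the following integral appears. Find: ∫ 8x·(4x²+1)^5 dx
Let u=4x² + 1, du=8x dx
∫ u^5 du=u^6/6 + C

Answer: (4x² + 1)^6/6 + C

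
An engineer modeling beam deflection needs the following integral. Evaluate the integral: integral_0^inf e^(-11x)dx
integral_0^inf e^(-11x) dx=[-1/11 * e^(-11x)]_0^inf
=0 - (-1/11)=1/11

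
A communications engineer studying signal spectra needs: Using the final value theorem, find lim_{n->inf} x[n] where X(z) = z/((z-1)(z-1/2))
Final value theorem: lim x[n]=lim_{z->1} (z-1) * X(z)
(z-1) * X(z)=z/(z-1/2)
As z->1: 1/(1 - 1/2)=1/(1/2)=2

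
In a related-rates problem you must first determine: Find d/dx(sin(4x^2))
Chain rule: d/dx[sin(u)]=cos(u)·u' where u=4x^2
u'=8x

Answer: 8x·cos(4x^2)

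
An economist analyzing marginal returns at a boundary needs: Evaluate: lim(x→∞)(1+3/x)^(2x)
Rewrite as [(1+3/x)^x]^2.
lim(1+3/x)^x = e^3, so limit = (e^3)^2 = e^6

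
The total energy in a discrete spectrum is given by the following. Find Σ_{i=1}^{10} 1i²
=1·n(n+1)(2n+1)/6=1·10·11·21/6=385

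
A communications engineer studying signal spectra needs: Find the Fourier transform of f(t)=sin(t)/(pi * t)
sin(W*t)/(pi*t)=(W/pi)*sinc(W*t/pi) is the impulse response of the ideal low-pass filter with cutoff W (here W=1).
Its Fourier transform is a rectangular function:
F(omega)=1 for |omega| < 1, 0 otherwise

Answer: rect(omega/2) [i.e., 1 for |omega| < 1, 0 otherwise]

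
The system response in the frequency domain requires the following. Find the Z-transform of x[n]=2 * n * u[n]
Z{n*u[n]} = z/(z-1)^2
By linearity: Z{2*n*u[n]} = 2z/(z-1)^2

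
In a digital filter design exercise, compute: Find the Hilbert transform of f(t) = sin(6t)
The Hilbert transform shifts each frequency component by -pi/2.
H{sin(wt)} = -cos(wt)
With w = 6: H{sin(6t)} = -cos(6t)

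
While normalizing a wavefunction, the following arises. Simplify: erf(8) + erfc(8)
By definition erfc(x)=1 - erf(x)
erf(8)+erfc(8)=erf(8)+1 - erf(8)=1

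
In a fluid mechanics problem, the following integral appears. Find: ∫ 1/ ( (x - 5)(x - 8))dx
Partial fractions: 1/((x-5)(x-8))=A/(x-5) + B/(x-8)
A=-1/3, B=1/3
∫ [-1/3· 1/(x-5) + 1/3· 1/(x-8)] dx
=(1/3)[ln|x-8| - ln|x-5|] + C

Answer: (1/3)·ln|(x-8)/(x-5)| + C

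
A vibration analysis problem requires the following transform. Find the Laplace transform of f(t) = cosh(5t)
L{cosh(at)}=s/(s²-a²)
L{cosh(5t)}=s/(s²-25)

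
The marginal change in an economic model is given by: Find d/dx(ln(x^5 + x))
Chain rule: d/dx[ln(u)]=u'/u where u=x^5+x
u'=5x^4+1

Answer: (5x^4+1)/(x^5+x)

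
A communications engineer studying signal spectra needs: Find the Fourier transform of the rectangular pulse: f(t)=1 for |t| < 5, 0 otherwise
F(omega)=integral from -5 to 5 of e^(-j*omega*t) dt
=2*sin(5*omega)/omega=10*sinc(5*omega/pi)

Answer: 2*sin(5*omega)/omega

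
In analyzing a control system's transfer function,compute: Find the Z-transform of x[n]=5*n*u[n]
Z{n*u[n]}=z/(z-1)^2
By linearity: Z{5*n*u[n]}=5z/(z-1)^2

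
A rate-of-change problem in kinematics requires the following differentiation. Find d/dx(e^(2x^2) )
Chain rule: d/dx[e^u] = e^u · u' where u = 2x^2
u' = 4x

Answer: 4x·e^(2x^2)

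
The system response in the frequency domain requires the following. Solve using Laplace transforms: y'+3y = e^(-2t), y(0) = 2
Take L: sY - 2+3Y = 1/(s+2)
Y(s+3) = 1/(s+2)+2
Y = 1/((s+2)(s+3))+2/(s+3)
Partial fractions: 1/((s+2)(s+3)) = 1/(s+2)-1/(s+3)
So Y = 1/(s+2)+1/(s+3)
Inverse Laplace transform (L^(-1){1/(s+2)} = e^(-2t), L^(-1){1/(s+3)} = e^(-3t)):

Answer: y(t) = 1·e^(-2t)+e^(-3t)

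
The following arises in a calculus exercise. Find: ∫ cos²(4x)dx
Using identity cos²(u)=(1+cos(2u))/2:
∫ (1+cos(8x))/2 dx=x/2+sin(8x)/16+C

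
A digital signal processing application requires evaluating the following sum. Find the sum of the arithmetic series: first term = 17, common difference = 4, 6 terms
Last term: a_n=17 + (6 - 1)·4=37
Sum=n(a_1 + a_n)/2=6(17 + 37)/2=162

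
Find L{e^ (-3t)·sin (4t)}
First shifting: L{e^(at)f(t)}=F(s-a)
L{sin(4t)}=4/(s²+16)
Shift: 4/((s+3)²+16)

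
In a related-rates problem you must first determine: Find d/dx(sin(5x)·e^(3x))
Product rule: (fg)'=f'g+fg'
f=sin(5x), f'=5·cos(5x)
g=e^(3x), g'=3·e^(3x)

Answer: 5·cos(5x)·e^(3x)+3·sin(5x)·e^(3x)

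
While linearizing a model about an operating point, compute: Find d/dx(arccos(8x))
d/dx[arccos(u)] = -u'/√(1-u²), u = 8x, u' = 8

Answer: -8/√(1 - 64x²)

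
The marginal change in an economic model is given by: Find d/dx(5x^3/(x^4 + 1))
Quotient rule: (f/g)' = (f'g - fg')/g²
f = 5x^3, f' = 15x^2
g = x^4+1, g' = 4x^3

Answer: (15x^2·(x^4+1)-20x^6)/(x^4+1)²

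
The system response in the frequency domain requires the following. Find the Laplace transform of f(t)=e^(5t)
L{e^(at)}=1/(s-a)
L{e^(5t)}=1/(s-5)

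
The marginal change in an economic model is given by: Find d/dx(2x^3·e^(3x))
Product rule: (fg)' = f'g+fg'
f = 2x^3, f' = 6x^2
g = e^(3x), g' = 3·e^(3x)

Answer: 6x^2·e^(3x)+6x^3·e^(3x)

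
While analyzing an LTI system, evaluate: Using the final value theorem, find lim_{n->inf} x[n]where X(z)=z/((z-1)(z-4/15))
Final value theorem: lim x[n] = lim_{z->1} (z-1) * X(z)
(z-1) * X(z) = z/(z-4/15)
As z->1: 1/(1-4/15) = 1/(11/15) = 15/11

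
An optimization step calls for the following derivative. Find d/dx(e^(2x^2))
Chain rule: d/dx[e^u] = e^u · u' where u = 2x^2
u' = 4x

Answer: 4x·e^(2x^2)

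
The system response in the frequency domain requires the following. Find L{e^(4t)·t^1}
First shifting: L{e^(at)f(t)} = F(s-a)
L{t^1} = 1/s^2
Shift s → s-4: 1/(s-4)^2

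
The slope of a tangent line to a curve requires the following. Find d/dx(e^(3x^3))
Chain rule: d/dx[e^u] = e^u · u' where u = 3x^3
u' = 9x^2

Answer: 9x^2·e^(3x^3)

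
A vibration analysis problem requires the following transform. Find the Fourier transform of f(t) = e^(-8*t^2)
The Fourier transform of a Gaussian e^(-a * t^2) is sqrt(pi/a) * e^(-omega^2/(4a)).
With a=8: F(omega)=sqrt(pi/8) * e^(-omega^2/32)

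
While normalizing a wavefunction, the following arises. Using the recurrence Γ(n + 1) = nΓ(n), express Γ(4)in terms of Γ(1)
Γ(4) = 3Γ(3) = 3·2Γ(2) = ... = 3!·Γ(1) = 6·Γ(1)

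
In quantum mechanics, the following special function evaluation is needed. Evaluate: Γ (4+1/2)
Γ(n + 1/2)=(2n)!√π/(4^n·n!)
=40320√π/(256·24)=(105/16)·√π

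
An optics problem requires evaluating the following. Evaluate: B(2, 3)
B(x,y)=Γ(x)Γ(y)/Γ(x + y)=(x-1)!(y-1)!/(x + y-1)!
B(2,3)=1!·2!/4!=1/12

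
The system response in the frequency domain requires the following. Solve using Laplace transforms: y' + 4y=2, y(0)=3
Take L of both sides: sY(s) - 3 + 4Y(s) = 2/s
Y(s)(s + 4) = 2/s + 3
Y(s) = 2/(s(s + 4)) + 3/(s + 4)
Partial fractions: 2/(s(s + 4)) = (1/2)/s - (1/2)/(s + 4)
So Y(s) = (1/2)/s + (5/2)/(s + 4)
Inverse transform (L^(-1){1/s} = 1, L^(-1){1/(s + 4)} = e^(-4t)):

Answer: y(t) = 1/2 + (5/2)·e^(-4t)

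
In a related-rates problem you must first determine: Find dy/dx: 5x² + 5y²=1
Differentiate: 10x+10y·(dy/dx)=0
dy/dx=-10x/(10y)=-1·(x/y)

Answer: dy/dx=-1·(x/y)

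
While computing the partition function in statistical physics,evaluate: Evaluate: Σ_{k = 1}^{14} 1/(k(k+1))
Partial fractions: 1/(k(k+1))=1/k - 1/(k+1)
Telescoping sum: 1(1-1/15)=1·14/15

Answer: 14/15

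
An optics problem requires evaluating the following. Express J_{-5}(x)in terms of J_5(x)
For integer n: J_{-n}(x)=(-1)^n J_n(x)
With n=5: J_{-5}(x)=(-1)^5 J_5(x)=-J_5(x)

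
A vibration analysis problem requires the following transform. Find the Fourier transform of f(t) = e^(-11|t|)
Using the standard pair: F{e^(-a|t|)} = 2a/(a^2+omega^2)
With a = 11: F(omega) = 22/(121+omega^2)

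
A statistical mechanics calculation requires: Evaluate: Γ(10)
Γ(n)=(n-1)! for positive integers
Γ(10)=9!=362880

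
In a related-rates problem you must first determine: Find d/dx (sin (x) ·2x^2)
Product rule: (fg)' = f'g + fg'
f = sin(x), f' = cos(x)
g = 2x^2, g' = 4x

Answer: 2·cos(x)·x^2 + 4·sin(x)·x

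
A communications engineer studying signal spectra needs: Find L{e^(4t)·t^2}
First shifting: L{e^(at)f(t)} = F(s-a)
L{t^2} = 2/s^3
Shift s → s-4: 2/(s-4)^3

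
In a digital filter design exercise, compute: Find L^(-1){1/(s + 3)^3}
L^(-1){1/(s-a)^n} = t^(n-1)·e^(at)/(n-1)!
Here a = -3, n = 3: t^2·e^(-3t)/2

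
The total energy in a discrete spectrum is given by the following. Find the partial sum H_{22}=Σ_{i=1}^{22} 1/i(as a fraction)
H_22 = 1 + 1/2 + 1/3 + ... + 1/22
= 19093197/5173168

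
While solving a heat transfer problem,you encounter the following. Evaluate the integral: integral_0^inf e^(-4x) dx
integral_0^inf e^(-4x) dx=[-1/4 * e^(-4x)]_0^inf
=0 - (-1/4)=1/4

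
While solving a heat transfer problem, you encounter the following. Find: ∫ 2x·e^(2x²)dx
Let u = 2x², du = 4x dx
∫ (1/2)e^u du = e^u/2+C

Answer: e^(2x²)/2+C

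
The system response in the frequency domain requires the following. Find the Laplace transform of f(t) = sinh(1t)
L{sinh(at)}=a/(s²-a²)
L{sinh(1t)}=1/(s²-1)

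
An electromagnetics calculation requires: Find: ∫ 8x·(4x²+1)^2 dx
Let u = 4x²+1, du = 8x dx
∫ u^2 du = u^3/3+C

Answer: (4x²+1)^3/3+C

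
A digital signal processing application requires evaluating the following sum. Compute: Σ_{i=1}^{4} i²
Using formula: Σ i^2 = n(n + 1)(2n + 1)/6 = 4·5·9/6 = 30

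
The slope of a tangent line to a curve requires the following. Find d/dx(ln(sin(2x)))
Chain rule: d/dx[ln(u)] = u'/u where u = sin(2x)
u' = 2cos(2x)

Answer: (2cos(2x))/(sin(2x))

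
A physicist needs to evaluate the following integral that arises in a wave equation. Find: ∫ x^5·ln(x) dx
By parts: u = ln(x), dv = x^5 dx
du = 1/x dx, v = x^6/6
= x^6·ln(x)/6 - ∫ x^5/6 dx
= x^6·ln(x)/6 - x^6/36+C

Answer: x^6(ln(x)/6-1/36)+C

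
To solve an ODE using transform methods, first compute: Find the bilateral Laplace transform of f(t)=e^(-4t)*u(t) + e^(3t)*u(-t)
For e^(-4t) * u(t): L=1/(s+4), Re(s) > -4
For e^(3t) * u(-t): L=-1/(s-3), Re(s) < 3
Combined: F(s)=1/(s+4)-1/(s-3), -4 < Re(s) < 3

Answer: 1/(s+4)-1/(s-3), ROC: -4 < Re(s) < 3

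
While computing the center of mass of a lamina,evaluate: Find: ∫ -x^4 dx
Using power rule: ∫ -x^4 dx=-1/5 x^5+C=(-1/5)x^5+C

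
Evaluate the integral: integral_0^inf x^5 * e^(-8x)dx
This is a Gamma integral. Substitute u=8x (du=8 dx):
integral_0^inf x^5 * e^(-8x) dx=(1/8^6) integral_0^inf u^5 * e^(-u) du
=Gamma(6)/8^6=5!/8^6=120/262144

Answer: 15/32768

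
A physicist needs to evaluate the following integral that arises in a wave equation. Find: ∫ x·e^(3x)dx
Integration by parts: u=x, dv=e^(3x) dx
du=dx, v=e^(3x)/3
=x·e^(3x)/3 - ∫ e^(3x)/3 dx
=x·e^(3x)/3 - e^(3x)/9 + C

Answer: e^(3x)(x/3 - 1/9) + C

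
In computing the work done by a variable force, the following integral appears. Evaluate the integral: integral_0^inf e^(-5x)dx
integral_0^inf e^(-5x) dx=[-1/5*e^(-5x)]_0^inf
=0 - (-1/5)=1/5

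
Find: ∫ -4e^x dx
Since d/dx[e^x]=+ e^x, we get -4e^x + C

Answer: -4e^x + C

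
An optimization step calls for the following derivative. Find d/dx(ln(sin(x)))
Chain rule: d/dx[ln(u)] = u'/u where u = sin(x)
u' = cos(x)

Answer: (cos(x))/(sin(x))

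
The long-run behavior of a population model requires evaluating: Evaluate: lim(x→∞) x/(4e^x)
Apply L'Hôpital 1 times (∞/∞ each time):
Eventually get 1!/(4e^x) → 0

Answer: 0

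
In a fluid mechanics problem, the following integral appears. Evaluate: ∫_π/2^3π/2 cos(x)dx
Antiderivative: sin(x)
Evaluate at bounds: [sin(1·3π/2)/1] - [sin(1·π/2)/1]
= ((-1) - (1))/1 = -2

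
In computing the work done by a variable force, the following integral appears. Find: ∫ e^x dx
Since d/dx[e^x] = +e^x, we get 1e^x+C

Answer: e^x+C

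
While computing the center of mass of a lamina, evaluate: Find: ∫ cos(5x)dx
Using substitution u = 5x: ∫ cos(u) du/5 = sin(u)/5 + C

Answer: (1/5)sin(5x) + C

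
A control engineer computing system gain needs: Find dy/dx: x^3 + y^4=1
Differentiate: 3x^2 + 4y^3·(dy/dx) = 0
dy/dx = -3x^2/(4y^3)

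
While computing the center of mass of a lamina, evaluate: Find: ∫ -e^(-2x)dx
Since d/dx[e^(-2x)]=-2e^(-2x), we get 1/2 e^(-2x) + C

Answer: (1/2)e^(-2x) + C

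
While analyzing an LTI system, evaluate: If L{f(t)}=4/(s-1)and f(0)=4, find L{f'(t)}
L{f'(t)} = s·F(s) - f(0) = 4s/(s-1) - 4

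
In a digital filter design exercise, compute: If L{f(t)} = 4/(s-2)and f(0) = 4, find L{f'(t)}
L{f'(t)} = s·F(s) - f(0) = 4s/(s-2) - 4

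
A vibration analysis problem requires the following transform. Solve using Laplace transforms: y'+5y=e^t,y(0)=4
Take L: sY - 4+5Y=1/(s-1)
Y(s+5)=1/(s-1)+4
Y=1/((s-1)(s+5))+4/(s+5)
Partial fractions: 1/((s-1)(s+5))=(1/6)/(s-1) - (1/6)/(s+5)
So Y=(1/6)/(s-1)+(23/6)/(s+5)
Inverse Laplace transform (L^(-1){1/(s-1)}=e^t, L^(-1){1/(s+5)}=e^(-5t)):

Answer: y(t)=(1/6)·e^t+(23/6)·e^(-5t)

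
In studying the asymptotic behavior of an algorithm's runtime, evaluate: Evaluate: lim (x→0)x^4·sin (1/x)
Squeeze theorem: -|x^4| ≤ x^4·sin(1/x) ≤ |x^4|
Since x^4 → 0 as x → 0, by squeeze theorem the limit is 0

Answer: 0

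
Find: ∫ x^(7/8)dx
Power rule: ∫ x^(7/8) dx = x^(15/8)/(15/8)+C

Answer: (8/15)·x^(15/8)+C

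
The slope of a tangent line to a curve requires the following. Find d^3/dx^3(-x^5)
Apply power rule 3 times:
d^1: -5x^4
d^2: -20x^3
d^3: -60x^2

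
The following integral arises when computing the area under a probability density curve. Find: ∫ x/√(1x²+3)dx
Let u = x² + 3, du = 2x dx
∫ (1/2)·u^(-1/2) du = √u + C

Answer: √(x² + 3) + C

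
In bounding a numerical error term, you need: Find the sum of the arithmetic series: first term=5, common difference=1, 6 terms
Last term: a_n=5+(6-1)·1=10
Sum=n(a_1+a_n)/2=6(5+10)/2=45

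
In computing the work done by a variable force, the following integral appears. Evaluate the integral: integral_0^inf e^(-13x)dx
integral_0^inf e^(-13x) dx = [-1/13*e^(-13x)]_0^inf
= 0 - (-1/13) = 1/13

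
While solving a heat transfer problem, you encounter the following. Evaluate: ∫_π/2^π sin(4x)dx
Antiderivative: -cos(4x)/4
Evaluate at bounds: [-cos(4·π)/4] - [-cos(4·π/2)/4]
= (-(1)+(1))/4 = 0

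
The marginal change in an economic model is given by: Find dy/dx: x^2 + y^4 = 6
Differentiate: 2x + 4y^3·(dy/dx) = 0
dy/dx = -2x/(4y^3)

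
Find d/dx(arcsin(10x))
d/dx[arcsin(u)] = u'/√(1-u²), u = 10x, u' = 10

Answer: 10/√(1 - 100x²)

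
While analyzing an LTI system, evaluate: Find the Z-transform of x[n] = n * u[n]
Standard pair: Z{n * u[n]}=z/(z-1)^2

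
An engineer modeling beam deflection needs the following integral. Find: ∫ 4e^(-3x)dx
Since d/dx[e^(-3x)]=-3e^(-3x), we get -4/3 e^(-3x)+C

Answer: (-4/3)e^(-3x)+C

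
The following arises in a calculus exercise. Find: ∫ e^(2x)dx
Since d/dx[e^(2x)]=2e^(2x), we get 1/2 e^(2x)+C

Answer: (1/2)e^(2x)+C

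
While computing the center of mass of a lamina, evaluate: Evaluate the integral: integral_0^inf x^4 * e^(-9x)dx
This is a Gamma integral. Substitute u=9x (du=9 dx):
integral_0^inf x^4 * e^(-9x) dx=(1/9^5) integral_0^inf u^4 * e^(-u) du
=Gamma(5)/9^5=4!/9^5=24/59049

Answer: 8/19683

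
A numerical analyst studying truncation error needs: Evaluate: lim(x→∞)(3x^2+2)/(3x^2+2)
Divide numerator and denominator by x^2:
lim (3 + 2/x^2)/(3 + 2/x^2) = 1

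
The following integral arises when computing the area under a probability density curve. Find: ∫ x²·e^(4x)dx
Integration by parts twice:
First: u=x², dv=e^(4x) dx => x²e^(4x)/4 - (2/4)∫ xe^(4x) dx
Second (∫ xe^(4x) dx): xe^(4x)/4 - e^(4x)/16
Combining: e^(4x)(x²/4 - 2x/16 + 2/64) + C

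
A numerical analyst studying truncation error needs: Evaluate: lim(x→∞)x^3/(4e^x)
Apply L'Hôpital 3 times (∞/∞ each time):
Eventually get 3!/(4e^x) → 0

Answer: 0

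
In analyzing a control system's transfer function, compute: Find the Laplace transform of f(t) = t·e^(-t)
L{t·e^(at)} = 1/(s-a)²
L{t·e^(-t)} = 1/(s + 1)²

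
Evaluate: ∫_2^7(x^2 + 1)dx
Step 1: Find antiderivative F(x)=(1/3)x^3+x
Step 2: F(7) - F(2)=364/3 - (14/3)=350/3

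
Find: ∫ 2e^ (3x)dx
Since d/dx[e^(3x)]=3e^(3x), we get 2/3 e^(3x) + C

Answer: (2/3)e^(3x) + C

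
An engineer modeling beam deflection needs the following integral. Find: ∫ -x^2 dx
Using power rule: ∫ -x^2 dx=-1/3 x^3 + C=(-1/3)x^3 + C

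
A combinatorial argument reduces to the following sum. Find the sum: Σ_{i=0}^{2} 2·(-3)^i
Geometric series: S=a(1 - r^n)/(1 - r)
a=2, r=-3, n=3
S=2(1+27)/4=14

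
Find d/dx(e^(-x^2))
Chain rule: d/dx[e^u]=e^u · u' where u=-x^2
u'=-2x

Answer: -2x·e^(-x^2)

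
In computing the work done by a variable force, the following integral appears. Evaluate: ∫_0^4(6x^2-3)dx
Step 1: Find antiderivative F(x) = 2x^3-3x
Step 2: F(4) - F(0) = 116 - (0) = 116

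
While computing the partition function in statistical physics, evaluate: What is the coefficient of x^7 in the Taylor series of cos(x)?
cos(x) has only even powers. Coefficient of x^7 = 0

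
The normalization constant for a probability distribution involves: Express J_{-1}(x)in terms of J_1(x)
For integer n: J_{-n}(x) = (-1)^n J_n(x)
With n = 1: J_{-1}(x) = (-1)^1 J_1(x) = -J_1(x)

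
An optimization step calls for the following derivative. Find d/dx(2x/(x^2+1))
Quotient rule: (f/g)' = (f'g - fg')/g²
f = 2x, f' = 2
g = x^2+1, g' = 2x

Answer: (2·(x^2+1)-4x^2)/(x^2+1)²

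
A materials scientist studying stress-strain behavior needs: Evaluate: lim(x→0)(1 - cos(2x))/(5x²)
Using 1-cos(u) ≈ u²/2 for small u:
(1-cos(2x)) ≈ (2x)²/2 = 4x²/2
So limit = 4/(2·5) = 2/5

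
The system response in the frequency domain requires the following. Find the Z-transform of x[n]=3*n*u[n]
Z{n * u[n]} = z/(z-1)^2
By linearity: Z{3 * n * u[n]} = 3z/(z-1)^2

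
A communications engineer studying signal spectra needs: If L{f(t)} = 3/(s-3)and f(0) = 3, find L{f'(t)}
L{f'(t)}=s·F(s) - f(0)=3s/(s-3)-3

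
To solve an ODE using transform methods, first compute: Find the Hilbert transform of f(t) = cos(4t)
The Hilbert transform shifts each frequency component by -pi/2.
H{cos(wt)} = sin(wt)
With w = 4: H{cos(4t)} = sin(4t)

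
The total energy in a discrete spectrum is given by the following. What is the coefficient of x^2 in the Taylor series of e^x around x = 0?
Taylor series of e^x = Σ x^n/n!
Coefficient of x^2 = 1/2! = 1/2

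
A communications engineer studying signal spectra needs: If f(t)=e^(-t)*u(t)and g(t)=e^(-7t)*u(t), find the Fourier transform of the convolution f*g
By the convolution theorem: F{f*g} = F(omega)*G(omega)
F(omega) = 1/(1 + j*omega), G(omega) = 1/(7 + j*omega)
F{f*g} = 1/((1 + j*omega)(7 + j*omega))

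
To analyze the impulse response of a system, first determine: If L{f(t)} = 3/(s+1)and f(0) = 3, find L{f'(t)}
L{f'(t)}=s·F(s) - f(0)=3s/(s+1)-3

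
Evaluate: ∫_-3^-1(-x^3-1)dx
Step 1: Find antiderivative F(x) = (-1/4)x^4 - x
Step 2: F(-1) - F(-3) = 3/4 - (-69/4) = 18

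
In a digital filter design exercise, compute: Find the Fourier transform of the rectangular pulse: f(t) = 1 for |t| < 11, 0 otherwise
F(omega)=integral from -11 to 11 of e^(-j * omega * t) dt
=2 * sin(11 * omega)/omega=22 * sinc(11 * omega/pi)

Answer: 2 * sin(11 * omega)/omega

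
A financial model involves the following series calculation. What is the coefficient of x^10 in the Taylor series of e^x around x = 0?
Taylor series of e^x=Σ x^n/n!
Coefficient of x^10=1/10!=1/3628800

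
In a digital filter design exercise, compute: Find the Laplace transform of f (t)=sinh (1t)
L{sinh(at)} = a/(s²-a²)
L{sinh(1t)} = 1/(s²-1)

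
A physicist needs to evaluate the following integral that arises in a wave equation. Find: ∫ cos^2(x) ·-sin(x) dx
Let u = cos(x), du = -sin(x) dx
∫ u^2 du = u^3/3 + C

Answer: cos^3(x)/3 + C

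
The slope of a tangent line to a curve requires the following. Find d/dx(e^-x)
Chain rule: d/dx[e^u] = e^u · u' where u = -x
u' = -1

Answer: -1·e^-x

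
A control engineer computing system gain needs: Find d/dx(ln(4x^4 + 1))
Chain rule: d/dx[ln(u)]=u'/u where u=4x^4 + 1
u'=16x^3

Answer: (16x^3)/(4x^4 + 1)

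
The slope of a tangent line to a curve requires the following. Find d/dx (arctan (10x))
d/dx[arctan(u)]=u'/(1+u²), u=10x, u'=10

Answer: 10/(1+100x²)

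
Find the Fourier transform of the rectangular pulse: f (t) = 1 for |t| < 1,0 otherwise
F(omega) = integral from -1 to 1 of e^(-j * omega * t) dt
= 2 * sin(1 * omega)/omega = 2 * sinc(1 * omega/pi)

Answer: 2 * sin(1 * omega)/omega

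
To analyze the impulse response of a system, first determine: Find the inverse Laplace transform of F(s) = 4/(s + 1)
L^(-1){4/(s-a)} = c·e^(at)
Here a = -1, c = 4

Answer: 4e^(-t)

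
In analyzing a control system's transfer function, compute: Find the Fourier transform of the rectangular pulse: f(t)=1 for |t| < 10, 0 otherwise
F(omega) = integral from -10 to 10 of e^(-j * omega * t) dt
= 2 * sin(10 * omega)/omega = 20 * sinc(10 * omega/pi)

Answer: 2 * sin(10 * omega)/omega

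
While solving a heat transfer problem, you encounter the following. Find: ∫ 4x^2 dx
Using power rule: ∫ 4x^2 dx = 4/3 x^3+C = (4/3)x^3+C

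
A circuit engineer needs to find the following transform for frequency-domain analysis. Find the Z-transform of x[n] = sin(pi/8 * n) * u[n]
Z{sin(w0 * n) * u[n]}=z * sin(w0)/(z^2 - 2z * cos(w0) + 1)
With w0=pi/8: X(z)=z * sin(pi/8)/(z^2 - 2z * cos(pi/8) + 1)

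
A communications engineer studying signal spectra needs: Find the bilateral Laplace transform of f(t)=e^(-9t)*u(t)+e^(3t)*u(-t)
For e^(-9t) * u(t): L = 1/(s+9), Re(s) > -9
For e^(3t) * u(-t): L = -1/(s-3), Re(s) < 3
Combined: F(s) = 1/(s+9)-1/(s-3), -9 < Re(s) < 3

Answer: 1/(s+9)-1/(s-3), ROC: -9 < Re(s) < 3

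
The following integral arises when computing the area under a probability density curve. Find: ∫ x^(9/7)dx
Power rule: ∫ x^(9/7) dx = x^(16/7)/(16/7) + C

Answer: (7/16)·x^(16/7) + C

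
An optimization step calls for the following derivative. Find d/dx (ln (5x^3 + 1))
Chain rule: d/dx[ln(u)]=u'/u where u=5x^3+1
u'=15x^2

Answer: (15x^2)/(5x^3+1)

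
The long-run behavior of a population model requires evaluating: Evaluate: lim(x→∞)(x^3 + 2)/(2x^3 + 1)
Divide numerator and denominator by x^3:
lim (1 + 2/x^3)/(2 + 1/x^3)=1/2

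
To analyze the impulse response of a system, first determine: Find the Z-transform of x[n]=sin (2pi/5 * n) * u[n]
Z{sin(w0*n)*u[n]}=z*sin(w0)/(z^2-2z*cos(w0)+1)
With w0=2pi/5: X(z)=z*sin(2pi/5)/(z^2-2z*cos(2pi/5)+1)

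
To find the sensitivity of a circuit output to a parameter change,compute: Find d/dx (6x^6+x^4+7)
Power rule: d/dx(ax^n) = n·a·x^(n-1)
Term by term: 36·x^5+4·x^3

Answer: 36x^5+4x^3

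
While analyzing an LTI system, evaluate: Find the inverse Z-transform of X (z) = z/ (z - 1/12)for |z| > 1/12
Standard pair: z/(z-a) <-> a^n*u[n] for causal signals
With a = 1/12: x[n] = (1/12)^n*u[n]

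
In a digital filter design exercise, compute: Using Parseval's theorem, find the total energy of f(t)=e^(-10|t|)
Parseval's theorem: E = integral |f(t)|^2 dt = (1/2pi) integral |F(omega)|^2 domega
E = integral_{-inf}^{inf} e^(-20|t|) dt = 2*integral_0^inf e^(-20t) dt = 2/(2*10) = 1/10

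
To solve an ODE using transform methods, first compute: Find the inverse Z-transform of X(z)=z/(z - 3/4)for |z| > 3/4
Standard pair: z/(z-a) <-> a^n*u[n] for causal signals
With a = 3/4: x[n] = (3/4)^n*u[n]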